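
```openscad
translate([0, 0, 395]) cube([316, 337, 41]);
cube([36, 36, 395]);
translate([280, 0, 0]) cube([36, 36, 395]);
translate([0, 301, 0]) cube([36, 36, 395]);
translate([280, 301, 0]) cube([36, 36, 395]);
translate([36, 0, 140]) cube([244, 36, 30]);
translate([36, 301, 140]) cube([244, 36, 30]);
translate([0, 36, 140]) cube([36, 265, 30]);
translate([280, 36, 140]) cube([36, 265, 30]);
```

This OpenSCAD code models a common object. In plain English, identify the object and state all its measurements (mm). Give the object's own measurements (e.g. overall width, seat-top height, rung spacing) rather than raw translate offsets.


A simple wooden stool: a rectangular seat 316 mm (x) by 337 mm (y), 41 mm thick, top face at z = 436 mm, on four square legs, each 36×36 mm in cross-section. The legs rest on z = 0, each flush with a corner of the seat. Four stretchers, 36 mm wide and 30 mm tall, connect adjacent legs with their undersides at z = 140 mm, each running between the inner faces of the legs it joins and aligned with the legs' outer faces on the other axis.


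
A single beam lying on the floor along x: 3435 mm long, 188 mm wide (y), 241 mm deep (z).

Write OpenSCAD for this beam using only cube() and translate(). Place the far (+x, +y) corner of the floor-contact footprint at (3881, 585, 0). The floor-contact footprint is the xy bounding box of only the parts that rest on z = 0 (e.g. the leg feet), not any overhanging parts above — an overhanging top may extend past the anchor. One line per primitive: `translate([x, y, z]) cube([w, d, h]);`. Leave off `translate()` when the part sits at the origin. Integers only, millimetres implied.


translate([446, 397, 0]) cube([3435, 188, 241]);


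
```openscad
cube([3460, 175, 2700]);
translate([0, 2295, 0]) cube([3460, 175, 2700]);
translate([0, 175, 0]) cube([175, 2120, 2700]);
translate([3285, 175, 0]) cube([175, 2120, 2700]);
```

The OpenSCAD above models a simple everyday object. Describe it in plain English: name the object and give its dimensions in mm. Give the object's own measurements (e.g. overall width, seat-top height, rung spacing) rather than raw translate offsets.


The wall frame of a small rectangular building: four walls, each 2700 mm tall and 175 mm thick, enclosing a footprint 3460 mm (x) by 2470 mm (y) outside-to-outside, with no floor or roof. The front and back walls (the −y and +y sides) span the full width; the two side walls fit between them.


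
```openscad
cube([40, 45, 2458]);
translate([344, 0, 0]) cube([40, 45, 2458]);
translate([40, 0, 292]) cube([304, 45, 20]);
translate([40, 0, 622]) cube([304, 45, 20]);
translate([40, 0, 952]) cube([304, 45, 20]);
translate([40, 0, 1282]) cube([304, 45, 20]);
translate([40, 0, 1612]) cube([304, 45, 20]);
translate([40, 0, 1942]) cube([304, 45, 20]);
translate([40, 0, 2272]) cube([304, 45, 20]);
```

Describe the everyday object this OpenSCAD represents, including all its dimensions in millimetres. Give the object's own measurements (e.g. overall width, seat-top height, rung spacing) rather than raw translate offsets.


A straight ladder. Two 40×45 mm vertical rails, 2458 mm tall, stand 384 mm apart (outside-to-outside) with their front faces coplanar on the −y side. 7 rungs, each 45 mm deep and 20 mm tall, span between the inner faces of the rails, front faces flush with the rails. The lowest rung's underside is at z = 292 mm and rungs are spaced 330 mm apart (underside to underside).


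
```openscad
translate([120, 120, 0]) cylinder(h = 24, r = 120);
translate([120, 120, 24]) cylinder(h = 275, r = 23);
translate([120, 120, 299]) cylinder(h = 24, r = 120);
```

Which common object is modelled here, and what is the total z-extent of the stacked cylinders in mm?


A spool. The overall height is 323 mm.

Three coaxial cylinders, large–small–large — a spool. Two 24 mm flanges and a 275 mm core give 24 + 275 + 24 = 323 mm.


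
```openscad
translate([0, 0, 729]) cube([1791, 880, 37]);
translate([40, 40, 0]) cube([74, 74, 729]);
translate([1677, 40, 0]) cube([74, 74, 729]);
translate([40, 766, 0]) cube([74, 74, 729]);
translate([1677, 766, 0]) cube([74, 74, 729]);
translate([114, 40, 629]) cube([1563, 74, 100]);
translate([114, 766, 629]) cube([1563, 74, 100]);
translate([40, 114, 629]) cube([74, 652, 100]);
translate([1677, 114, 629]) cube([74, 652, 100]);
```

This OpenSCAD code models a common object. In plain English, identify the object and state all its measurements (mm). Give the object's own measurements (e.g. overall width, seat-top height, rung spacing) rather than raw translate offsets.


A table: top 1791 mm (x) × 880 mm (y), 37 mm thick, upper face at z = 766 mm, on four 74×74 mm square legs, each inset 40 mm from the nearest pair of top edges from z = 0 to the bottom of the top. Four apron rails, 74 mm thick and 100 mm tall, run between adjacent legs with their top edges flush with the underside of the top and their outer faces flush with the legs' outer faces.


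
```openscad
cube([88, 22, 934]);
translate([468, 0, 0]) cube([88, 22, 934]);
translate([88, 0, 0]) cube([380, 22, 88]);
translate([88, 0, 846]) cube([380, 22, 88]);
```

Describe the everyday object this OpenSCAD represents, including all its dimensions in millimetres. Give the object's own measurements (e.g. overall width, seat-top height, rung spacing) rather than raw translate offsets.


A rectangular picture frame lying in the x–z plane (depth along y). The opening is 380 mm wide (x) by 758 mm tall (z), surrounded by a border 88 mm wide on all four sides. The frame is 22 mm deep and is made of two full-height vertical stiles with two horizontal rails fitted between them.


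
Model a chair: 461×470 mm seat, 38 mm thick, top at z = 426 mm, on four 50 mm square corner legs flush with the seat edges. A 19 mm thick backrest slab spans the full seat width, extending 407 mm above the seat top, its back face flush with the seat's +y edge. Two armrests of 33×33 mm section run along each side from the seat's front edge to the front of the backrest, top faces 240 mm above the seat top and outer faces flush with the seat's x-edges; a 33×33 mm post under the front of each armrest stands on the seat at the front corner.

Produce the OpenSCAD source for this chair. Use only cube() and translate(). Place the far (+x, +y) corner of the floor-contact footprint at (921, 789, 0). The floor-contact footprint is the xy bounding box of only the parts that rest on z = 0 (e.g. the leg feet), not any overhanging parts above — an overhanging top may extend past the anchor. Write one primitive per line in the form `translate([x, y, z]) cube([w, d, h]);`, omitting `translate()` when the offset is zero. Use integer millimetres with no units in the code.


// leg_h = 426 - 38 = 388
// arm post h = 240 - 33 = 207
translate([460, 319, 388]) cube([461, 470, 38]);
translate([460, 319, 0]) cube([50, 50, 388]);
translate([871, 319, 0]) cube([50, 50, 388]);
translate([460, 739, 0]) cube([50, 50, 388]);
translate([871, 739, 0]) cube([50, 50, 388]);
translate([460, 770, 426]) cube([461, 19, 407]);
translate([460, 319, 633]) cube([33, 451, 33]);
translate([888, 319, 633]) cube([33, 451, 33]);
translate([460, 319, 426]) cube([33, 33, 207]);
translate([888, 319, 426]) cube([33, 33, 207]);


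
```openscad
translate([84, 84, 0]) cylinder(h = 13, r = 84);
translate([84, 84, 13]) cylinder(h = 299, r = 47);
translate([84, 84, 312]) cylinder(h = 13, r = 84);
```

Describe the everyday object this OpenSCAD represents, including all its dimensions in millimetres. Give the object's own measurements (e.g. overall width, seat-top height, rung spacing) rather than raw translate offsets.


A spool: two coaxial disc flanges of radius 84 mm and thickness 13 mm, joined by a core cylinder of radius 47 mm and height 299 mm. The lower flange rests on z = 0 and the three cylinders share a vertical axis.


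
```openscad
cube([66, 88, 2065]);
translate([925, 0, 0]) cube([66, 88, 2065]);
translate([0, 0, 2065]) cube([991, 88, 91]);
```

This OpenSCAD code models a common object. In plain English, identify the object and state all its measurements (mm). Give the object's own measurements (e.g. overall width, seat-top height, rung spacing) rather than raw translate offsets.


A door frame. The clear opening is 859 mm wide and 2065 mm high. Two 66 mm wide jambs, 88 mm deep, stand either side of the opening from the floor to the top of the opening. A 91 mm thick head sits across the top of both jambs, spanning the full outside width of the frame.


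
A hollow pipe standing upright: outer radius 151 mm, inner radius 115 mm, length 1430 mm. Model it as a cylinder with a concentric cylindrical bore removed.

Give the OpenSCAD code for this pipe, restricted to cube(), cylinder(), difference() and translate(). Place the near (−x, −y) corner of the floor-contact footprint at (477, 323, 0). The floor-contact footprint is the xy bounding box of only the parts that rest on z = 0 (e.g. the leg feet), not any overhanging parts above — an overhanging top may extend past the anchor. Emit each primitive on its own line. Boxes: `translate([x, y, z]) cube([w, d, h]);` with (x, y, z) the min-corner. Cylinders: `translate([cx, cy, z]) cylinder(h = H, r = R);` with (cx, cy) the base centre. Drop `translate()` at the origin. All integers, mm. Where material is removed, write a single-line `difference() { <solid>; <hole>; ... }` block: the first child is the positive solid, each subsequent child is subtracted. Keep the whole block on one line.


difference() { translate([628, 474, 0]) cylinder(h = 1430, r = 151); translate([628, 474, 0]) cylinder(h = 1430, r = 115); }


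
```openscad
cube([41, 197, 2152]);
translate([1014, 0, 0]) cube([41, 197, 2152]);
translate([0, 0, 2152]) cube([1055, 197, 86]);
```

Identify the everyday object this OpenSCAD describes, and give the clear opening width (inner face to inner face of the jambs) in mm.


A door frame. The clear opening width is 973 mm.

Two 2152 mm tall posts with a header on top — a door frame. The left jamb is 41 mm wide at x = 0; the right jamb starts at x = 1014. The clear opening is 1014 − 41 = 973 mm.


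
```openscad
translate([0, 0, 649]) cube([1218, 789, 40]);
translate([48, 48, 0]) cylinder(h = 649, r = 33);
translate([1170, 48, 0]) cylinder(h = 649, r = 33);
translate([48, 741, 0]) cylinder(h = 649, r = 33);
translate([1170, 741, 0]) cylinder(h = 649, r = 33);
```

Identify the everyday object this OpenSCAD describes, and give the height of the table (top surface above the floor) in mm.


A table. The table height is 689 mm.

A 1218×789×40 slab sits at z = 649 on four Ø66 mm round legs — a table. The top surface is at 649 + 40 = 689 mm.


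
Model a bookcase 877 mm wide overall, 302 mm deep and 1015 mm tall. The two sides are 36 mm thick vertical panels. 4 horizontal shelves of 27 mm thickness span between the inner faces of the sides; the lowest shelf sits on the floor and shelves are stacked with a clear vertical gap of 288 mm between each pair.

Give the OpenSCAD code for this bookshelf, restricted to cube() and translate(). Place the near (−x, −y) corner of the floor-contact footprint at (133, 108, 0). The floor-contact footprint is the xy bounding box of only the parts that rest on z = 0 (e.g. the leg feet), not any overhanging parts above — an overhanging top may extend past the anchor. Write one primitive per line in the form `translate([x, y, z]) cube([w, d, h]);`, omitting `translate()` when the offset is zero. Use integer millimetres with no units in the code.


translate([133, 108, 0]) cube([36, 302, 1015]);
translate([974, 108, 0]) cube([36, 302, 1015]);
translate([169, 108, 0]) cube([805, 302, 27]);
translate([169, 108, 315]) cube([805, 302, 27]);
translate([169, 108, 630]) cube([805, 302, 27]);
translate([169, 108, 945]) cube([805, 302, 27]);


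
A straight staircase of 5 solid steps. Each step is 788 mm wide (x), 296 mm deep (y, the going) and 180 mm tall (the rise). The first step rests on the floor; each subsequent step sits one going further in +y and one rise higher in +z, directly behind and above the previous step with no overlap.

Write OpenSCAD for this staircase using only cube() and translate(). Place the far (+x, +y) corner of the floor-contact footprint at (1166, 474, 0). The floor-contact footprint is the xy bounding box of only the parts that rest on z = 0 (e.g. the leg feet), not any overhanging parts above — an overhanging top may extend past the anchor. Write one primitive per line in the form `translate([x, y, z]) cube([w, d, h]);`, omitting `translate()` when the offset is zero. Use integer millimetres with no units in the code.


translate([378, 178, 0]) cube([788, 296, 180]);
translate([378, 474, 180]) cube([788, 296, 180]);
translate([378, 770, 360]) cube([788, 296, 180]);
translate([378, 1066, 540]) cube([788, 296, 180]);
translate([378, 1362, 720]) cube([788, 296, 180]);


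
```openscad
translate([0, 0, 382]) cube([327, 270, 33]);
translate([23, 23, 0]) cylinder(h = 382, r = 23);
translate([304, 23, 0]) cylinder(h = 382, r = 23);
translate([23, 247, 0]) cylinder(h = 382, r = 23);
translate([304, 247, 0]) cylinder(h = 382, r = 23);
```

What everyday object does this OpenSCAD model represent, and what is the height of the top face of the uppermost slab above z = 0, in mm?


A stool. The seat height is 415 mm.

A 327×270×33 slab at z = 382 on four corner cylinders — a stool. The seat top is 382 + 33 = 415 mm.


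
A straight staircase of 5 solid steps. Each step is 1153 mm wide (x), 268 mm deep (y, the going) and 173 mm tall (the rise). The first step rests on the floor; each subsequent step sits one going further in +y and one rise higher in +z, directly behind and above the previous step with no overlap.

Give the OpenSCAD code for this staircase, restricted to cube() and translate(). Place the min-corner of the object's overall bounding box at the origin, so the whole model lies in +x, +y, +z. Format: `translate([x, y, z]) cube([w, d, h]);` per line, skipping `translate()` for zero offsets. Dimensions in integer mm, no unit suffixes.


cube([1153, 268, 173]);
translate([0, 268, 173]) cube([1153, 268, 173]);
translate([0, 536, 346]) cube([1153, 268, 173]);
translate([0, 804, 519]) cube([1153, 268, 173]);
translate([0, 1072, 692]) cube([1153, 268, 173]);


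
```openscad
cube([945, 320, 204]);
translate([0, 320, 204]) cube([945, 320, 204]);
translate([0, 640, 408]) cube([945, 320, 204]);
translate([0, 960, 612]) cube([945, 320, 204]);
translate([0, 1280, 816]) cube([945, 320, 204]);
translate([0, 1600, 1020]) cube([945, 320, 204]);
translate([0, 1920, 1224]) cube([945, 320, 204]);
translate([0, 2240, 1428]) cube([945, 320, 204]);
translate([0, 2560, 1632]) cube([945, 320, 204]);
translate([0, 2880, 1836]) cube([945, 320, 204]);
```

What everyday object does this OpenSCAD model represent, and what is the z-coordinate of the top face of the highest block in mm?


A staircase. The total rise is 2040 mm.

10 identical blocks, each offset up and back from the previous — a staircase. Each step is 204 mm tall and there are 10 of them, so the total rise is 10 × 204 = 2040 mm.


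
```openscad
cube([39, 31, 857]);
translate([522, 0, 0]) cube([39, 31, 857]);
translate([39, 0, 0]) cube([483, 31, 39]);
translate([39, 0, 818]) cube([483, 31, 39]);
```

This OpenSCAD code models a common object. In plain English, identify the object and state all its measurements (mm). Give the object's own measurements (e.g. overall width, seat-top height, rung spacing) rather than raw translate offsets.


A rectangular picture frame lying in the x–z plane (depth along y). The opening is 483 mm wide (x) by 779 mm tall (z), surrounded by a border 39 mm wide on all four sides. The frame is 31 mm deep and is made of two full-height vertical stiles with two horizontal rails fitted between them.


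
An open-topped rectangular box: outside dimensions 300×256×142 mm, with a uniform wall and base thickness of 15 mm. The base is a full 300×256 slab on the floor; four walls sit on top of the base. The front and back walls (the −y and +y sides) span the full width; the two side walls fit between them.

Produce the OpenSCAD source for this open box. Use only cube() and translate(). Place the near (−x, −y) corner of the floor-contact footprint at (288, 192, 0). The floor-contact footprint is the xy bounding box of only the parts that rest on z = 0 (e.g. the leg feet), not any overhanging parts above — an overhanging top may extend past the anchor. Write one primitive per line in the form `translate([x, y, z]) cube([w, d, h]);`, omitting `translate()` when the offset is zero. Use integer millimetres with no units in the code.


translate([288, 192, 0]) cube([300, 256, 15]);
translate([288, 192, 15]) cube([300, 15, 127]);
translate([288, 433, 15]) cube([300, 15, 127]);
translate([288, 207, 15]) cube([15, 226, 127]);
translate([573, 207, 15]) cube([15, 226, 127]);


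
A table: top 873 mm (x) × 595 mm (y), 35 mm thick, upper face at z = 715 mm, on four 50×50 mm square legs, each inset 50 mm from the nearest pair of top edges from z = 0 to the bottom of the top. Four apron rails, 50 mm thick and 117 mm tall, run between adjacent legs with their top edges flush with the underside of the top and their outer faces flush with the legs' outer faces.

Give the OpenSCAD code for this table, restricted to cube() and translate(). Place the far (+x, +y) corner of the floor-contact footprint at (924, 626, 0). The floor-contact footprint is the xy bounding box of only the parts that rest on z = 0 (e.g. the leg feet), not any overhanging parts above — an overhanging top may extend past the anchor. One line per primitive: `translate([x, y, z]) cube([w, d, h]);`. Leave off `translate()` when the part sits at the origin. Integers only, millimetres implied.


// leg_h = 715 - 35 = 680
// apron z = 680 - 117 = 563
translate([101, 81, 680]) cube([873, 595, 35]);
translate([151, 131, 0]) cube([50, 50, 680]);
translate([874, 131, 0]) cube([50, 50, 680]);
translate([151, 576, 0]) cube([50, 50, 680]);
translate([874, 576, 0]) cube([50, 50, 680]);
translate([201, 131, 563]) cube([673, 50, 117]);
translate([201, 576, 563]) cube([673, 50, 117]);
translate([151, 181, 563]) cube([50, 395, 117]);
translate([874, 181, 563]) cube([50, 395, 117]);


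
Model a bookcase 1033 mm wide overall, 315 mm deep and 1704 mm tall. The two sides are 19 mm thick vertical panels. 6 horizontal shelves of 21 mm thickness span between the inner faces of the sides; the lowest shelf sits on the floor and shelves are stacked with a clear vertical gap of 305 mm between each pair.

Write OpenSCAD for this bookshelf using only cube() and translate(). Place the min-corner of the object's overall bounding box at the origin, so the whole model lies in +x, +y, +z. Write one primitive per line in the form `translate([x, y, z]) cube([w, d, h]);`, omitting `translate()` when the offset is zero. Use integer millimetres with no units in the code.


cube([19, 315, 1704]);
translate([1014, 0, 0]) cube([19, 315, 1704]);
translate([19, 0, 0]) cube([995, 315, 21]);
translate([19, 0, 326]) cube([995, 315, 21]);
translate([19, 0, 652]) cube([995, 315, 21]);
translate([19, 0, 978]) cube([995, 315, 21]);
translate([19, 0, 1304]) cube([995, 315, 21]);
translate([19, 0, 1630]) cube([995, 315, 21]);


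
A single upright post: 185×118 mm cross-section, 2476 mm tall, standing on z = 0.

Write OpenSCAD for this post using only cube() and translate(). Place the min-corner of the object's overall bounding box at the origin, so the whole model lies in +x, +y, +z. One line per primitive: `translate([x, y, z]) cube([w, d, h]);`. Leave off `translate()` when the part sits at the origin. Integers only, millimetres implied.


cube([185, 118, 2476]);


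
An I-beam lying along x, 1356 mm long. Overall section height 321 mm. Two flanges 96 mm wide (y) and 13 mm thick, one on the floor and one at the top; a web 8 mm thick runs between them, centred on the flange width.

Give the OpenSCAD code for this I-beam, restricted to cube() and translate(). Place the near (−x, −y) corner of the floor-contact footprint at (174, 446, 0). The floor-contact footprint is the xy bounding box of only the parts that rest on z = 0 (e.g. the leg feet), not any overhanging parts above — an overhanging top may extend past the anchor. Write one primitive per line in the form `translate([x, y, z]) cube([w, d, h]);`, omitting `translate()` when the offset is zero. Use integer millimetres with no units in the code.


translate([174, 446, 0]) cube([1356, 96, 13]);
translate([174, 490, 13]) cube([1356, 8, 295]);
translate([174, 446, 308]) cube([1356, 96, 13]);


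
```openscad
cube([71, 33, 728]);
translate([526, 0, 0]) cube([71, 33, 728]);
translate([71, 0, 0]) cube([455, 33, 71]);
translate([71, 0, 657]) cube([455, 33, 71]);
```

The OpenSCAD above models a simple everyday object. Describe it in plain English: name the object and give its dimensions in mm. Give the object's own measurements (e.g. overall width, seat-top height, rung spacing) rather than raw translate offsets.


A rectangular picture frame lying in the x–z plane (depth along y). The opening is 455 mm wide (x) by 586 mm tall (z), surrounded by a border 71 mm wide on all four sides. The frame is 33 mm deep and is made of two full-height vertical stiles with two horizontal rails fitted between them.


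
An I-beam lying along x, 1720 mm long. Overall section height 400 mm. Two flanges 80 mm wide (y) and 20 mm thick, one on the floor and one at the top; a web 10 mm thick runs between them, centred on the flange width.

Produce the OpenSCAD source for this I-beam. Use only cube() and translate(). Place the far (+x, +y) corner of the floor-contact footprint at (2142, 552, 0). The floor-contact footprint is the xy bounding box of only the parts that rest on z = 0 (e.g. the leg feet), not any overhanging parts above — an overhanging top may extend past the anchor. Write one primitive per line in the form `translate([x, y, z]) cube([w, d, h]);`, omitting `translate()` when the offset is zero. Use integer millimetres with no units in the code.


translate([422, 472, 0]) cube([1720, 80, 20]);
translate([422, 507, 20]) cube([1720, 10, 360]);
translate([422, 472, 380]) cube([1720, 80, 20]);


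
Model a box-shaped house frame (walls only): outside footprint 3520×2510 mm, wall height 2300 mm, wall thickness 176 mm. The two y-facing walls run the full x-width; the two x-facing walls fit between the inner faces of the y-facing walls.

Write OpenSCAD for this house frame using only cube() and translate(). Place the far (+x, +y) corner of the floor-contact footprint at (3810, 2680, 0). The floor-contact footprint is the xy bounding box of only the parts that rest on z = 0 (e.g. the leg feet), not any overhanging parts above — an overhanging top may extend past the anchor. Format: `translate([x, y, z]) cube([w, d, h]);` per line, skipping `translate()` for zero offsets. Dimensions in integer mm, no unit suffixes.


translate([290, 170, 0]) cube([3520, 176, 2300]);
translate([290, 2504, 0]) cube([3520, 176, 2300]);
translate([290, 346, 0]) cube([176, 2158, 2300]);
translate([3634, 346, 0]) cube([176, 2158, 2300]);


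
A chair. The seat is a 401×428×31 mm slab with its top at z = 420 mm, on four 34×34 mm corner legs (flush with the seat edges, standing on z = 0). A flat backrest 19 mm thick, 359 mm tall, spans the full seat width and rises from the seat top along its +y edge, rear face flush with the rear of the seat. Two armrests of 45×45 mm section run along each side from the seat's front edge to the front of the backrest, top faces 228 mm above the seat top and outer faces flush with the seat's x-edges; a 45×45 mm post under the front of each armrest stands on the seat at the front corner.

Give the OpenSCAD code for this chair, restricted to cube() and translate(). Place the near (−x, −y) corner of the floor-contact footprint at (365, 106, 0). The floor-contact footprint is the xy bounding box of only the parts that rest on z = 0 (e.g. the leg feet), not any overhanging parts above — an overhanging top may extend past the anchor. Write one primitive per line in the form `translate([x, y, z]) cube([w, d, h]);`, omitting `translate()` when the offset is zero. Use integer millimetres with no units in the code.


translate([365, 106, 389]) cube([401, 428, 31]);
translate([365, 106, 0]) cube([34, 34, 389]);
translate([732, 106, 0]) cube([34, 34, 389]);
translate([365, 500, 0]) cube([34, 34, 389]);
translate([732, 500, 0]) cube([34, 34, 389]);
translate([365, 515, 420]) cube([401, 19, 359]);
translate([365, 106, 603]) cube([45, 409, 45]);
translate([721, 106, 603]) cube([45, 409, 45]);
translate([365, 106, 420]) cube([45, 45, 183]);
translate([721, 106, 420]) cube([45, 45, 183]);


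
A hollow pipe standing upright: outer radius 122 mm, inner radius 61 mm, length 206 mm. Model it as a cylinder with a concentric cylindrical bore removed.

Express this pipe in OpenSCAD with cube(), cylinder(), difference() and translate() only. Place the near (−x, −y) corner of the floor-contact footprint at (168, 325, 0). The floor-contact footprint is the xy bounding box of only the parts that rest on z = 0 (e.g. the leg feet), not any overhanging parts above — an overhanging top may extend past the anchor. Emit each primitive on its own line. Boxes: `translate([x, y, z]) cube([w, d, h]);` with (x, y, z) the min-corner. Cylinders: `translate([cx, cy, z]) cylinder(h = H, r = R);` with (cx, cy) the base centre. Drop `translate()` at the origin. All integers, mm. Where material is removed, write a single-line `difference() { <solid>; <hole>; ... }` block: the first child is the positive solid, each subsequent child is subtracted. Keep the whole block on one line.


difference() { translate([290, 447, 0]) cylinder(h = 206, r = 122); translate([290, 447, 0]) cylinder(h = 206, r = 61); }


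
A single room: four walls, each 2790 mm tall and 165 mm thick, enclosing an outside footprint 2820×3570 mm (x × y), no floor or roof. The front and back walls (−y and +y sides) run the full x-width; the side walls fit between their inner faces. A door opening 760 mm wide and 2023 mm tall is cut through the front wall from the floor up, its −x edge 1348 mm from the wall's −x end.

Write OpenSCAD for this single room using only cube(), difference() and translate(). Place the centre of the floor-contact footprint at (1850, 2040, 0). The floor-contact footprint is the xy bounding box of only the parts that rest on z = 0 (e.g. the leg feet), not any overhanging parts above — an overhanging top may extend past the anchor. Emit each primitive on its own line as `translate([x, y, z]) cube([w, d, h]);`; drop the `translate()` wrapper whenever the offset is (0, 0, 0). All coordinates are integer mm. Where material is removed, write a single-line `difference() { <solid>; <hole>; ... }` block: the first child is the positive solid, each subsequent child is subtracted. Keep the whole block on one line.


difference() { translate([440, 255, 0]) cube([2820, 165, 2790]); translate([1788, 255, 0]) cube([760, 165, 2023]); }
translate([440, 3660, 0]) cube([2820, 165, 2790]);
translate([440, 420, 0]) cube([165, 3240, 2790]);
translate([3095, 420, 0]) cube([165, 3240, 2790]);


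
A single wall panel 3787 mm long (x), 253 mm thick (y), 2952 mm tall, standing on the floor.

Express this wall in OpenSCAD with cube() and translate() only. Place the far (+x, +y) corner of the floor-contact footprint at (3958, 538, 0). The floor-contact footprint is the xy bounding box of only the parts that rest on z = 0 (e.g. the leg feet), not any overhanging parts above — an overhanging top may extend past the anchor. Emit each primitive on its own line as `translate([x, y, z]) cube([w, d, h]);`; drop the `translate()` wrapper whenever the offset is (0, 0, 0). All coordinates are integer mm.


translate([171, 285, 0]) cube([3787, 253, 2952]);


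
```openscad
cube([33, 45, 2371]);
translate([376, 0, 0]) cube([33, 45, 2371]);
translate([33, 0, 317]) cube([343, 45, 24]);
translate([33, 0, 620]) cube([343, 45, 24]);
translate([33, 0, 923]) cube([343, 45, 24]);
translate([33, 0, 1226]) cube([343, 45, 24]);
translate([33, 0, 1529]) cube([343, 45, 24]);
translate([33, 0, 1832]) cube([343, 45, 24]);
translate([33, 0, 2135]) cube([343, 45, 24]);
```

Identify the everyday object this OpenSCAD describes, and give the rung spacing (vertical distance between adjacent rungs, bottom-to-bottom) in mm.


A ladder. The rung spacing is 303 mm.

Two tall 33×45 posts with 7 short bars between them — a ladder. Adjacent rungs sit at z = 317 and z = 620, so the spacing is 620 − 317 = 303 mm.


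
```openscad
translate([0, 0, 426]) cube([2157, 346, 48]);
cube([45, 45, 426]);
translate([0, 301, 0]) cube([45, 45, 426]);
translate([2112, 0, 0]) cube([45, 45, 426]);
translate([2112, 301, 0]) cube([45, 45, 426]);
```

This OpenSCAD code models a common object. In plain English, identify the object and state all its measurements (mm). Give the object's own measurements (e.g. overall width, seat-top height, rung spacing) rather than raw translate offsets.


A bench: a 2157×346 mm seat slab, 48 mm thick, top at z = 474 mm, on four 45×45 mm square legs flush with the seat corners and standing on z = 0.


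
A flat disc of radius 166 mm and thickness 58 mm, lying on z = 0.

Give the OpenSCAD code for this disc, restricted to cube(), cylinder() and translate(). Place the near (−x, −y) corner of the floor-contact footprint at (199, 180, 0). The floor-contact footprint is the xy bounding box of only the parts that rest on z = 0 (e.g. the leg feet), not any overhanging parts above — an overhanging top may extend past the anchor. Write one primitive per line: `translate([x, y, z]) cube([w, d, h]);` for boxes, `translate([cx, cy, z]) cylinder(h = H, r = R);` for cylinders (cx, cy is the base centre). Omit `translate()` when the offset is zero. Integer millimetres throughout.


translate([365, 346, 0]) cylinder(h = 58, r = 166);


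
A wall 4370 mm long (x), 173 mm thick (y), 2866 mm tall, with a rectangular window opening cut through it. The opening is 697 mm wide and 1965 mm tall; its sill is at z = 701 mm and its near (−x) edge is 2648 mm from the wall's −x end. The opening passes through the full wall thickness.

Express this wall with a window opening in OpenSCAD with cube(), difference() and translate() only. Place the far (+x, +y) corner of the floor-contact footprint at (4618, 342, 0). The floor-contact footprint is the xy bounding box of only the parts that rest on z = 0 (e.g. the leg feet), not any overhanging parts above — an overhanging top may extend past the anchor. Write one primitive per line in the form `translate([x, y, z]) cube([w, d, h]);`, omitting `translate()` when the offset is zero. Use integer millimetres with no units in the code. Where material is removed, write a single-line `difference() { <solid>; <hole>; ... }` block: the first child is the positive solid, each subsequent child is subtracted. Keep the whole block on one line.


difference() { translate([248, 169, 0]) cube([4370, 173, 2866]); translate([2896, 169, 701]) cube([697, 173, 1965]); }


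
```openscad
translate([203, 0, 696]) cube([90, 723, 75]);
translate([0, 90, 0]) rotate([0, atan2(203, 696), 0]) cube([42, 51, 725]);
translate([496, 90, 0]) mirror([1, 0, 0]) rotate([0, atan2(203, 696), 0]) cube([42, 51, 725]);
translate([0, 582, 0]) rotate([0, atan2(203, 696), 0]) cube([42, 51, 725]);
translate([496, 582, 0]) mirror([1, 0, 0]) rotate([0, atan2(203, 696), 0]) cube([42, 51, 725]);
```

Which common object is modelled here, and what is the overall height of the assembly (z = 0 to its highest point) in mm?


A sawhorse. The overall height is 771 mm.

A beam across two mirrored pairs of raked legs — a sawhorse. The beam's underside is at z = 696 (matching the legs' vertical rise in atan2(203, 696)) and the beam is 75 mm tall, so its top is at 696 + 75 = 771 mm. The raked legs top out at the beam's underside, so that is the highest point.


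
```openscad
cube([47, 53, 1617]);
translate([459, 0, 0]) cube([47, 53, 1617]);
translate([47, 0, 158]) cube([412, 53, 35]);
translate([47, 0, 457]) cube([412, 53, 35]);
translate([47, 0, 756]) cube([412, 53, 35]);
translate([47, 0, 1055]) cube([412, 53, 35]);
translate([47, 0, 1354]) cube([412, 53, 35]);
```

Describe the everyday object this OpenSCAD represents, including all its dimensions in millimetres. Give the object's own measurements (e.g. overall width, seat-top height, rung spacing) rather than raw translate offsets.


A straight ladder. Two 47×53 mm vertical rails, 1617 mm tall, stand 506 mm apart (outside-to-outside) with their front faces coplanar on the −y side. 5 rungs, each 53 mm deep and 35 mm tall, span between the inner faces of the rails, front faces flush with the rails. The lowest rung's underside is at z = 158 mm and rungs are spaced 299 mm apart (underside to underside).


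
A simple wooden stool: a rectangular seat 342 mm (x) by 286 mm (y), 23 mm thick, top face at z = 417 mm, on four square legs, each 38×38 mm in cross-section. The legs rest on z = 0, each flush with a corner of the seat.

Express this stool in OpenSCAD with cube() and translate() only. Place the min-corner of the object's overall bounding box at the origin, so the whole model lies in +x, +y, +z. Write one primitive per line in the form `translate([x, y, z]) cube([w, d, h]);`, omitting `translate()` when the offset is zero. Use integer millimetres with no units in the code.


// leg_h = 417 - 23 = 394
translate([0, 0, 394]) cube([342, 286, 23]);
cube([38, 38, 394]);
translate([304, 0, 0]) cube([38, 38, 394]);
translate([0, 248, 0]) cube([38, 38, 394]);
translate([304, 248, 0]) cube([38, 38, 394]);


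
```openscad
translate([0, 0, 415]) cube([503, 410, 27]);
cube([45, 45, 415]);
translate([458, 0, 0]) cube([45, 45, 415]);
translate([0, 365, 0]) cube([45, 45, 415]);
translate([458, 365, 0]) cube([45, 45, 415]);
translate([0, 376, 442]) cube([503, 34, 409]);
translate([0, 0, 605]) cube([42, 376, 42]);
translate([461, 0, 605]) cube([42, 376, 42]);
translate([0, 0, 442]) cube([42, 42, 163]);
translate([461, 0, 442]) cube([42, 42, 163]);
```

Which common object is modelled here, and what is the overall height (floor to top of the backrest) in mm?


A chair. The overall height is 851 mm.

A slab on four corner posts with a tall panel at the back — a chair. The seat slab sits at z = 415 with thickness 27, and the 409 mm backrest starts at the seat top, so the overall height is 415 + 27 + 409 = 851 mm.


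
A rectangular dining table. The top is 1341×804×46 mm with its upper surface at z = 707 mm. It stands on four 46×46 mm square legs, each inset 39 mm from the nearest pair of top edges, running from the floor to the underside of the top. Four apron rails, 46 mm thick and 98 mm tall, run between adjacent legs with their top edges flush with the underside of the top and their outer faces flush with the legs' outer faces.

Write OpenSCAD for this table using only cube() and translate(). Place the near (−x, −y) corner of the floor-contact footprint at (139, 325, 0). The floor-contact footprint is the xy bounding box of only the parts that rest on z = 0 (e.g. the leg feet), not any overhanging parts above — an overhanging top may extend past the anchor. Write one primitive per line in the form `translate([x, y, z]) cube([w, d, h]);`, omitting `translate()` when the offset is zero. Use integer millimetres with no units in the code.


translate([100, 286, 661]) cube([1341, 804, 46]);
translate([139, 325, 0]) cube([46, 46, 661]);
translate([1356, 325, 0]) cube([46, 46, 661]);
translate([139, 1005, 0]) cube([46, 46, 661]);
translate([1356, 1005, 0]) cube([46, 46, 661]);
translate([185, 325, 563]) cube([1171, 46, 98]);
translate([185, 1005, 563]) cube([1171, 46, 98]);
translate([139, 371, 563]) cube([46, 634, 98]);
translate([1356, 371, 563]) cube([46, 634, 98]);


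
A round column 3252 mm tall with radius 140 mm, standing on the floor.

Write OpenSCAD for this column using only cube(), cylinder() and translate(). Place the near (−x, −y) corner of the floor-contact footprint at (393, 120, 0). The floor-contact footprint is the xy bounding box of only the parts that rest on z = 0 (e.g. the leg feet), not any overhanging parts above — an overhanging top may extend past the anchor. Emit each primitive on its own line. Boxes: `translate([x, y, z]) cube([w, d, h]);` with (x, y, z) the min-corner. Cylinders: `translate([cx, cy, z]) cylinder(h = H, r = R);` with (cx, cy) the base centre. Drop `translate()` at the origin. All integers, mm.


translate([533, 260, 0]) cylinder(h = 3252, r = 140);


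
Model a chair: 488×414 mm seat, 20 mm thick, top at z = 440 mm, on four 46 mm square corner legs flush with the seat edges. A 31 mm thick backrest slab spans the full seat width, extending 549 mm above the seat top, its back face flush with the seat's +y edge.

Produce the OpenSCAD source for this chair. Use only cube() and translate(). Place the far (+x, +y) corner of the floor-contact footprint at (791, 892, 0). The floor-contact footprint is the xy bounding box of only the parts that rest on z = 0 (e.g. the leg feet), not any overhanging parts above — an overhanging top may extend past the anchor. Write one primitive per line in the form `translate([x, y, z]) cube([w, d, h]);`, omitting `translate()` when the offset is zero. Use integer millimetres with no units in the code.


// leg_h = 440 - 20 = 420
translate([303, 478, 420]) cube([488, 414, 20]);
translate([303, 478, 0]) cube([46, 46, 420]);
translate([745, 478, 0]) cube([46, 46, 420]);
translate([303, 846, 0]) cube([46, 46, 420]);
translate([745, 846, 0]) cube([46, 46, 420]);
translate([303, 861, 440]) cube([488, 31, 549]);


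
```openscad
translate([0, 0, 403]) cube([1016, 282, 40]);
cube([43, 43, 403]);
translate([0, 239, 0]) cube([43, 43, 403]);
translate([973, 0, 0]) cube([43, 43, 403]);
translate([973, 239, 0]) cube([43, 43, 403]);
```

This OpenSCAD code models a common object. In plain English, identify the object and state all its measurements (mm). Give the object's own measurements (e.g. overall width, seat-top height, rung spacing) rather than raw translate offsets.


A long wooden bench with a 1016 mm (x) × 282 mm (y) seat, 40 mm thick, its top surface 443 mm above the floor. Four 43 mm square legs at the seat corners, flush with the edges, run from z = 0 to the seat underside.


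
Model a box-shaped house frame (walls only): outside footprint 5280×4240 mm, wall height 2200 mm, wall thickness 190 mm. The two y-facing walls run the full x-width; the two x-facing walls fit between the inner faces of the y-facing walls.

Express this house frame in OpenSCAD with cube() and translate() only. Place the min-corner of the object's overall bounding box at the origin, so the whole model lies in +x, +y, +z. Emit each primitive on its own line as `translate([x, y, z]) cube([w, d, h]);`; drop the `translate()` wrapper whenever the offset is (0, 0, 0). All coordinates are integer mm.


cube([5280, 190, 2200]);
translate([0, 4050, 0]) cube([5280, 190, 2200]);
translate([0, 190, 0]) cube([190, 3860, 2200]);
translate([5090, 190, 0]) cube([190, 3860, 2200]);


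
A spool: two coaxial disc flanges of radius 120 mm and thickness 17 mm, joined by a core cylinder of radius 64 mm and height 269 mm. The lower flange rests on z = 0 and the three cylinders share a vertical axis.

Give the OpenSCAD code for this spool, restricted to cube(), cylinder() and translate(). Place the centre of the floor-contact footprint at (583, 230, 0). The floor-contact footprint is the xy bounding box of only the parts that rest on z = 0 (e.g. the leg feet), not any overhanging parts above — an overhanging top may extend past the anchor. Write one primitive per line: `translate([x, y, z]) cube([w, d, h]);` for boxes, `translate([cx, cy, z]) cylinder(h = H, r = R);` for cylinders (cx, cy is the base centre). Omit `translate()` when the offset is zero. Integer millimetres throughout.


translate([583, 230, 0]) cylinder(h = 17, r = 120);
translate([583, 230, 17]) cylinder(h = 269, r = 64);
translate([583, 230, 286]) cylinder(h = 17, r = 120);
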